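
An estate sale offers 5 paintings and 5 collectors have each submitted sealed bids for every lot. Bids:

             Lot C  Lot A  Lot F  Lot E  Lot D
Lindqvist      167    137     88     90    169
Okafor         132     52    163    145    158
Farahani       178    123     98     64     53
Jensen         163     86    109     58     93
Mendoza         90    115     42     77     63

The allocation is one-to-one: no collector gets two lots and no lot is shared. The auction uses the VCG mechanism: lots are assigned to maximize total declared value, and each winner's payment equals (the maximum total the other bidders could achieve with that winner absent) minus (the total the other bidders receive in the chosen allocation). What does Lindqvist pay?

Lindqvist pays $13.

Efficient allocation: Lindqvist→Lot D ($169), Okafor→Lot E ($145), Farahani→Lot C ($178), Jensen→Lot F ($109), Mendoza→Lot A ($115); total welfare W = $716.
Lindqvist receives Lot D at value $169, so the others get W − 169 = $547.
Without Lindqvist: best allocation of the remaining 4 bidders over all 5 lots is Okafor→Lot D ($158), Farahani→Lot C ($178), Jensen→Lot F ($109), Mendoza→Lot A ($115), total $560.
VCG payment = (others' best without Lindqvist) − (others' welfare with Lindqvist) = 560 − 547 = $13.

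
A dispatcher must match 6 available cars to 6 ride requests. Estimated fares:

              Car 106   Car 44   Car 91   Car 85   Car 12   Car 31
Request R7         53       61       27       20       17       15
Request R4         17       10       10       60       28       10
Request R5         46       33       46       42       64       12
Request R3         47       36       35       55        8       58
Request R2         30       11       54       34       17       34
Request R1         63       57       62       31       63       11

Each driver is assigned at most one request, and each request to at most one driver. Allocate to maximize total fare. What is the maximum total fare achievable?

Treat this as an assignment problem: match each driver to one request.
Optimal: Car 106→Request R1 ($63), Car 44→Request R7 ($61), Car 91→Request R2 ($54), Car 85→Request R4 ($60), Car 12→Request R5 ($64), Car 31→Request R3 ($58) — total 63+61+54+60+64+58 = $360.
Next-best assignment: Car 106→Request R7, Car 44→Request R1, Car 91→Request R2, Car 85→Request R4, Car 12→Request R5, Car 31→Request R3 = $346.

Max total: $360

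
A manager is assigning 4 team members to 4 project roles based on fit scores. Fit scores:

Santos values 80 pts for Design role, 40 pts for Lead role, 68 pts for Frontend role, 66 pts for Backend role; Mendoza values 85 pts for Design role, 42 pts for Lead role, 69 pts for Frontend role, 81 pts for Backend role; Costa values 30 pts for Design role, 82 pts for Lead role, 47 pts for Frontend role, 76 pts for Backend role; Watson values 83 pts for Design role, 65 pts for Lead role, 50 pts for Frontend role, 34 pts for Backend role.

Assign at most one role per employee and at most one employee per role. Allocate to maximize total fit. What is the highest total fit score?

Optimal: Santos→Frontend role (68 pts), Mendoza→Backend role (81 pts), Costa→Lead role (82 pts), Watson→Design role (83 pts) — total 68+81+82+83 = 314 pts.

Max total: 314 pts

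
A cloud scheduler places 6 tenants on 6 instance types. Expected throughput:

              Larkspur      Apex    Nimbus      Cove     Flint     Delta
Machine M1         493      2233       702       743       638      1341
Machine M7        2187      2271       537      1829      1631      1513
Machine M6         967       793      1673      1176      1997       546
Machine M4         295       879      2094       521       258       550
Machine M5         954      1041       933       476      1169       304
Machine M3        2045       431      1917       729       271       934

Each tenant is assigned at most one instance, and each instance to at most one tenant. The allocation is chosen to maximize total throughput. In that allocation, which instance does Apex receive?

Apex receives Machine M1.

Optimal: Larkspur→Machine M3 (2045 ops/s), Apex→Machine M1 (2233 ops/s), Nimbus→Machine M4 (2094 ops/s), Cove→Machine M7 (1829 ops/s), Flint→Machine M6 (1997 ops/s), Delta→Machine M5 (304 ops/s) — total 2045+2233+2094+1829+1997+304 = 10502 ops/s.
Row-greedy (each tenant in turn takes its best remaining instance) gives 9793 ops/s, worse by 709.
No other one-to-one assignment exceeds 10502 ops/s.
Apex's own top instance is Machine M7 (2271 ops/s), but forcing Apex→Machine M7 and reassigning the rest optimally gives only 10224 ops/s — worse by 278.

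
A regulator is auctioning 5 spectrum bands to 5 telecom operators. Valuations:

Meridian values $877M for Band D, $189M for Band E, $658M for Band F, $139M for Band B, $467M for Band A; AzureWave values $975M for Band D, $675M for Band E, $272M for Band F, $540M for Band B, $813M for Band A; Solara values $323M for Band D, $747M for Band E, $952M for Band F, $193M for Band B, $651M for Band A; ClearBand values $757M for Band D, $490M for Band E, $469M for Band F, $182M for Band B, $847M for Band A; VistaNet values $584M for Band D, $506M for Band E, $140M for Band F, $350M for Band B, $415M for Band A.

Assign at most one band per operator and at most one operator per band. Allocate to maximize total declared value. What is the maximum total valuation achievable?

Optimal: Meridian→Band D ($877M), AzureWave→Band B ($540M), Solara→Band F ($952M), ClearBand→Band A ($847M), VistaNet→Band E ($506M) — total 877+540+952+847+506 = $3722M.
Max-entry greedy (repeatedly take the single best remaining cell) gives $3419M, worse by 303.
Next-best assignment: Meridian→Band D, AzureWave→Band E, Solara→Band F, ClearBand→Band A, VistaNet→Band B = $3701M.

Max total: $3722M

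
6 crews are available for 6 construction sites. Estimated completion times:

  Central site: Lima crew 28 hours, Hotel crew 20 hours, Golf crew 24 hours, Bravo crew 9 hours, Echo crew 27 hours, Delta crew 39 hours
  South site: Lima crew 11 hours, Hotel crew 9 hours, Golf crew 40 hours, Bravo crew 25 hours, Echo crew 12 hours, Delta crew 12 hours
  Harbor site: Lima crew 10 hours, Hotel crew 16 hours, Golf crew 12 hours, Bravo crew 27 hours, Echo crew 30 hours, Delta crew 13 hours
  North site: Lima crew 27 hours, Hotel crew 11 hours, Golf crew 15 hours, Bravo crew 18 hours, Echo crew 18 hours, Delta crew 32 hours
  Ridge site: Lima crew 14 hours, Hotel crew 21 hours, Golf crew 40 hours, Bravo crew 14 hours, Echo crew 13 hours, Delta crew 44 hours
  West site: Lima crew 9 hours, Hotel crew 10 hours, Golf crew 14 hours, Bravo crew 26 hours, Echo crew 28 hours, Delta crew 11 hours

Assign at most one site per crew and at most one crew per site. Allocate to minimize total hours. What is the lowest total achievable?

Optimal: Lima crew→West site (9 hours), Hotel crew→North site (11 hours), Golf crew→Harbor site (12 hours), Bravo crew→Central site (9 hours), Echo crew→Ridge site (13 hours), Delta crew→South site (12 hours) — total 9+11+12+9+13+12 = 66 hours.
Column-greedy (each site in turn goes to its cheapest remaining crew) gives 67 hours, worse by 1.
No other one-to-one assignment undercuts 66 hours.

Minimum total: 66 hours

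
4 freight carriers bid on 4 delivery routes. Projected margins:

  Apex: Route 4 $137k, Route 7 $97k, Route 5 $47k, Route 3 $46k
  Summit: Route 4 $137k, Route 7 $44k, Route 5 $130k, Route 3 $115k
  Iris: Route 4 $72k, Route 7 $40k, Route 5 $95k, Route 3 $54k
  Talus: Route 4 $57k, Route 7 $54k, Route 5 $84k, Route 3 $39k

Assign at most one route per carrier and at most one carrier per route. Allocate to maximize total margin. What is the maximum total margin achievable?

Maximum total: $401k

Optimal: Apex→Route 4 ($137k), Summit→Route 3 ($115k), Iris→Route 5 ($95k), Talus→Route 7 ($54k) — total 137+115+95+54 = $401k.
Column-greedy (each route in turn goes to its best remaining carrier) gives $375k, worse by 26.
Next-best assignment: Apex→Route 4, Summit→Route 3, Iris→Route 7, Talus→Route 5 = $376k.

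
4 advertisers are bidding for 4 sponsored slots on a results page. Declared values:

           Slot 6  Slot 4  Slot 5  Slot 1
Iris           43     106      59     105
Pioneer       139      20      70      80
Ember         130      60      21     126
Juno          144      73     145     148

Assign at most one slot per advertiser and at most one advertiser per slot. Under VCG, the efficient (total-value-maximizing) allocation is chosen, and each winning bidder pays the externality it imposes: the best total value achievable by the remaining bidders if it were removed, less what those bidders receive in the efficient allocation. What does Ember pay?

Efficient allocation: Iris→Slot 4 ($106), Pioneer→Slot 6 ($139), Ember→Slot 1 ($126), Juno→Slot 5 ($145); total welfare W = $516.
Ember receives Slot 1 at value $126, so the others get W − 126 = $390.
Without Ember: best allocation of the remaining 3 bidders over all 4 slots is Iris→Slot 4 ($106), Pioneer→Slot 6 ($139), Juno→Slot 1 ($148), total $393.
VCG payment = (others' best without Ember) − (others' welfare with Ember) = 393 − 390 = $3.

Ember pays $3.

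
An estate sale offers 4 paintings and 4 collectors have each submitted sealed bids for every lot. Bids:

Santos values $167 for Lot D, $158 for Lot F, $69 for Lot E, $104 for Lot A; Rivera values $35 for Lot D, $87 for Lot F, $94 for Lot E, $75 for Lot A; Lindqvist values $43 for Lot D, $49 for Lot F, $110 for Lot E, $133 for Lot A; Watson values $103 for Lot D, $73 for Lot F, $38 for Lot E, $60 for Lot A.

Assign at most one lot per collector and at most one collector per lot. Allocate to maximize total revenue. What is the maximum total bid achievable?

Optimal: Santos→Lot F ($158), Rivera→Lot E ($94), Lindqvist→Lot A ($133), Watson→Lot D ($103) — total 158+94+133+103 = $488.
Max-entry greedy (repeatedly take the single best remaining cell) gives $467, worse by 21.
Swapping Lindqvist↔Rivera (Lindqvist→Lot E $110, Rivera→Lot A $75) loses 42.

Maximum total: $488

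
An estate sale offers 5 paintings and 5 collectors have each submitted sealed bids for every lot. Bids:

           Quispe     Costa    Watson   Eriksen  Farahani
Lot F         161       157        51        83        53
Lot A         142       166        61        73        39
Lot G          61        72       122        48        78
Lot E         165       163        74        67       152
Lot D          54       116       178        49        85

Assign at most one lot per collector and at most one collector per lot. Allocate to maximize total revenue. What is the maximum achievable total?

Maximum total: $705

This is a one-to-one assignment (maximum-weight bipartite matching).
Optimal: Quispe→Lot F ($161), Costa→Lot A ($166), Watson→Lot D ($178), Eriksen→Lot G ($48), Farahani→Lot E ($152) — total 161+166+178+48+152 = $705.
Column-greedy (each lot in turn goes to its best remaining collector) gives $650, worse by 55.
Swapping Watson↔Eriksen (Watson→Lot G $122, Eriksen→Lot D $49) loses 55.
No other one-to-one assignment exceeds $705.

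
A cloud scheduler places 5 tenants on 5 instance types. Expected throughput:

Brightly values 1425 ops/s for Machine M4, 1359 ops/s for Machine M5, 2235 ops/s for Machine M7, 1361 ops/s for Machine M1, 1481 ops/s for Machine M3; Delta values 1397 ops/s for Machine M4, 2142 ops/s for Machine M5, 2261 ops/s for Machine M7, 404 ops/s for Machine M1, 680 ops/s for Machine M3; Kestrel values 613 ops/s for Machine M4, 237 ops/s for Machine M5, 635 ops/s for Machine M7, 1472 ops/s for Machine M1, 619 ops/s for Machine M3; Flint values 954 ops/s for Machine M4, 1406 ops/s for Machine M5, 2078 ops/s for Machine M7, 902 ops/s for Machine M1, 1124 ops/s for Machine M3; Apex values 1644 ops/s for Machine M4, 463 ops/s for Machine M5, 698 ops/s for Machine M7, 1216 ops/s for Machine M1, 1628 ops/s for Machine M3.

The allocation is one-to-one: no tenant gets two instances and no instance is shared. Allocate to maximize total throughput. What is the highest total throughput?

Optimal: Brightly→Machine M3 (1481 ops/s), Delta→Machine M5 (2142 ops/s), Kestrel→Machine M1 (1472 ops/s), Flint→Machine M7 (2078 ops/s), Apex→Machine M4 (1644 ops/s) — total 1481+2142+1472+2078+1644 = 8817 ops/s.
Max-entry greedy (repeatedly take the single best remaining cell) gives 8264 ops/s, worse by 553.

Max total: 8817 ops/s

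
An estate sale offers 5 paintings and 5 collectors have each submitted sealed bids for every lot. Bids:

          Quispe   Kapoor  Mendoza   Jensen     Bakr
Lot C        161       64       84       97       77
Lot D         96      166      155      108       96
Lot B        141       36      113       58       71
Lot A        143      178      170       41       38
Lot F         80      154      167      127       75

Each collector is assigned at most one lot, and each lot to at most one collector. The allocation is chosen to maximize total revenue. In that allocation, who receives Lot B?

Optimal: Quispe→Lot C ($161), Kapoor→Lot D ($166), Mendoza→Lot A ($170), Jensen→Lot F ($127), Bakr→Lot B ($71) — total 161+166+170+127+71 = $695.
Max-entry greedy (repeatedly take the single best remaining cell) gives $685, worse by 10.
Swapping Mendoza↔Jensen (Mendoza→Lot F $167, Jensen→Lot A $41) loses 89.
Checked against all permutations: $695 is optimal.
Bakr's own top lot is Lot D ($96), but forcing Bakr→Lot D and reassigning the rest optimally gives only $679 — worse by 16.

Bakr receives Lot B.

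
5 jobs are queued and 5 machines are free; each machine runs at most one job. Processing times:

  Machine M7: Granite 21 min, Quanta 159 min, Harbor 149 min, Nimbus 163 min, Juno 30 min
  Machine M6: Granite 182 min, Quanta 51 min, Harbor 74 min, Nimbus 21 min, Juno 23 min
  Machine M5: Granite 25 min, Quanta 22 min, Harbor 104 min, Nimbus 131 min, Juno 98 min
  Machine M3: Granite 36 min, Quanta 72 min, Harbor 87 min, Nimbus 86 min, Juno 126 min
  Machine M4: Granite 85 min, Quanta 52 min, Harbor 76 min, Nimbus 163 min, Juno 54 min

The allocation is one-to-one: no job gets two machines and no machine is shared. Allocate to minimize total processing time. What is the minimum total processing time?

Minimum total: 185 min

Optimal: Granite→Machine M3 (36 min), Quanta→Machine M5 (22 min), Harbor→Machine M4 (76 min), Nimbus→Machine M6 (21 min), Juno→Machine M7 (30 min) — total 36+22+76+21+30 = 185 min.
Row-greedy (each job in turn takes its cheapest remaining machine) gives 257 min, worse by 72.
Every other assignment is strictly worse.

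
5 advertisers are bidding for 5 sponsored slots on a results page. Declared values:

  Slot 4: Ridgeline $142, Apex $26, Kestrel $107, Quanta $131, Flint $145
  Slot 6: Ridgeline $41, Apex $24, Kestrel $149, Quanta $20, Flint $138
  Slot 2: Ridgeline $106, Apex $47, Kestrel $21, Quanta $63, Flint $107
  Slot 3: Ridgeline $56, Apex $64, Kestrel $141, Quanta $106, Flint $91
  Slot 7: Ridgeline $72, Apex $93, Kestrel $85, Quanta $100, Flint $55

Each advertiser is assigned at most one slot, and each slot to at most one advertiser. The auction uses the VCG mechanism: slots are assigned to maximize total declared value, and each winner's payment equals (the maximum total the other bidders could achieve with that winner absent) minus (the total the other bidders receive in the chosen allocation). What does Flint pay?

Efficient allocation: Ridgeline→Slot 2 ($106), Apex→Slot 7 ($93), Kestrel→Slot 3 ($141), Quanta→Slot 4 ($131), Flint→Slot 6 ($138); total welfare W = $609.
Flint receives Slot 6 at value $138, so the others get W − 138 = $471.
Without Flint: best allocation of the remaining 4 bidders over all 5 slots is Ridgeline→Slot 4 ($142), Apex→Slot 7 ($93), Kestrel→Slot 6 ($149), Quanta→Slot 3 ($106), total $490.
VCG payment = (others' best without Flint) − (others' welfare with Flint) = 490 − 471 = $19.

Flint pays $19.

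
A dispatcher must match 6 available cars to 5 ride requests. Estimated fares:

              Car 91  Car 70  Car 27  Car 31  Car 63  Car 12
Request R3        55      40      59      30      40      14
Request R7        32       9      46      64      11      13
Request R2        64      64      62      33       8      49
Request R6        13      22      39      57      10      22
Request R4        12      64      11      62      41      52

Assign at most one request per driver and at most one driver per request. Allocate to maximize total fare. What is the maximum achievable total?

Optimal: Car 91→Request R3 ($55), Car 27→Request R7 ($46), Car 70→Request R2 ($64), Car 31→Request R6 ($57), Car 12→Request R4 ($52) — total 55+46+64+57+52 = $274.
Row-greedy (each driver in turn takes its best remaining request) gives $261, worse by 13.

Maximum total: $274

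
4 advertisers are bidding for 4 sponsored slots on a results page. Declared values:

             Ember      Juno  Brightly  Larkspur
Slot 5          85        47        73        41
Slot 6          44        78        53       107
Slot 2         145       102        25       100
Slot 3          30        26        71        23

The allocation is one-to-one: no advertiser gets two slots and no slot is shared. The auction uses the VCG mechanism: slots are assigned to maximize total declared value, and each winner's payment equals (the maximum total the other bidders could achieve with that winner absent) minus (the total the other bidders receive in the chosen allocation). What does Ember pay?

Efficient allocation: Ember→Slot 2 ($145), Juno→Slot 5 ($47), Brightly→Slot 3 ($71), Larkspur→Slot 6 ($107); total welfare W = $370.
Ember receives Slot 2 at value $145, so the others get W − 145 = $225.
Without Ember: best allocation of the remaining 3 bidders over all 4 slots is Juno→Slot 2 ($102), Brightly→Slot 5 ($73), Larkspur→Slot 6 ($107), total $282.
VCG payment = (others' best without Ember) − (others' welfare with Ember) = 282 − 225 = $57.

Ember pays $57.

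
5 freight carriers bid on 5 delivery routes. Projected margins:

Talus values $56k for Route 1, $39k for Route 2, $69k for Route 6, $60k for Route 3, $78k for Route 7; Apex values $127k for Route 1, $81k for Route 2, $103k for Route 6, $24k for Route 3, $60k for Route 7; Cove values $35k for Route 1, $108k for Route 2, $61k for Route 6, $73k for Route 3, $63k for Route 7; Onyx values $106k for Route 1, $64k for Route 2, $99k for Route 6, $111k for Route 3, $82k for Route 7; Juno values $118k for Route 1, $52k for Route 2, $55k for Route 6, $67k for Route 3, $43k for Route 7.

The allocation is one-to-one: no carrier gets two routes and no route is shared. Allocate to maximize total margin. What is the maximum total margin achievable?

Maximum total: $518k

This is a one-to-one assignment (maximum-weight bipartite matching).
Optimal: Talus→Route 7 ($78k), Apex→Route 6 ($103k), Cove→Route 2 ($108k), Onyx→Route 3 ($111k), Juno→Route 1 ($118k) — total 78+103+108+111+118 = $518k.
Column-greedy (each route in turn goes to its best remaining carrier) gives $479k, worse by 39.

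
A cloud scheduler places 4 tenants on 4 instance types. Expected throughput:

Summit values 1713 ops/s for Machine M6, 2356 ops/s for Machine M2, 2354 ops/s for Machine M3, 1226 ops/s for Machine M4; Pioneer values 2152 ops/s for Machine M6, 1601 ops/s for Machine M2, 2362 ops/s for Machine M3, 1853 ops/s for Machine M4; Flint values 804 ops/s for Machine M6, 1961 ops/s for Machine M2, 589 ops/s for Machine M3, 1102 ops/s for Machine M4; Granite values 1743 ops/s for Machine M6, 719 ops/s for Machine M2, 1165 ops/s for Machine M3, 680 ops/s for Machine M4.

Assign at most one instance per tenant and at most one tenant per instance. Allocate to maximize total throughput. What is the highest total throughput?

Maximum total: 7911 ops/s

This is a one-to-one assignment (maximum-weight bipartite matching).
Optimal: Summit→Machine M3 (2354 ops/s), Pioneer→Machine M4 (1853 ops/s), Flint→Machine M2 (1961 ops/s), Granite→Machine M6 (1743 ops/s) — total 2354+1853+1961+1743 = 7911 ops/s.
Max-entry greedy (repeatedly take the single best remaining cell) gives 7563 ops/s, worse by 348.
Next-best assignment: Summit→Machine M2, Pioneer→Machine M3, Flint→Machine M4, Granite→Machine M6 = 7563 ops/s.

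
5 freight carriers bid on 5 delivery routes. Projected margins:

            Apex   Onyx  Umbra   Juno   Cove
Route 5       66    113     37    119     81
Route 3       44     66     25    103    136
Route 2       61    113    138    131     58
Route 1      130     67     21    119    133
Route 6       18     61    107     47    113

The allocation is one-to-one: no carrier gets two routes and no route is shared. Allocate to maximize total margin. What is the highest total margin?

Maximum total: $617k

This is a one-to-one assignment (maximum-weight bipartite matching).
Optimal: Apex→Route 1 ($130k), Onyx→Route 5 ($113k), Umbra→Route 6 ($107k), Juno→Route 2 ($131k), Cove→Route 3 ($136k) — total 130+113+107+131+136 = $617k.
Row-greedy (each carrier in turn takes its best remaining route) gives $597k, worse by 20.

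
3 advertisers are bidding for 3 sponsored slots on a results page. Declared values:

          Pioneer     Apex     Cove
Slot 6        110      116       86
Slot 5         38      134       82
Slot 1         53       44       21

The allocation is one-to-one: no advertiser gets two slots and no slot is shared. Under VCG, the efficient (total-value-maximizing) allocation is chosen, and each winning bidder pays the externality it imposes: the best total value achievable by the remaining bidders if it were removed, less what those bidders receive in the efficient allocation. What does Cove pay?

Efficient allocation: Pioneer→Slot 1 ($53), Apex→Slot 5 ($134), Cove→Slot 6 ($86); total welfare W = $273.
Cove receives Slot 6 at value $86, so the others get W − 86 = $187.
Without Cove: best allocation of the remaining 2 bidders over all 3 slots is Pioneer→Slot 6 ($110), Apex→Slot 5 ($134), total $244.
VCG payment = (others' best without Cove) − (others' welfare with Cove) = 244 − 187 = $57.

Cove pays $57.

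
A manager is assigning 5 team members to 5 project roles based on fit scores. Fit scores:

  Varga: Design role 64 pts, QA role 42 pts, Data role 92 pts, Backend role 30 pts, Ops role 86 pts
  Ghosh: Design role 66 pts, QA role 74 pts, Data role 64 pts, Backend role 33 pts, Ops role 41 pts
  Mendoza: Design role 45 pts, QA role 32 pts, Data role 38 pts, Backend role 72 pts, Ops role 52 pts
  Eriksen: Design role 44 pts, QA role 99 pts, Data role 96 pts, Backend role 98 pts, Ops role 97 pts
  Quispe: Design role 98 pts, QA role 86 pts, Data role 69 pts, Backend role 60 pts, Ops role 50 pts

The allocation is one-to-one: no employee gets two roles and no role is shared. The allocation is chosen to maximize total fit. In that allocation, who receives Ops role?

Eriksen receives Ops role.

Optimal: Varga→Data role (92 pts), Ghosh→QA role (74 pts), Mendoza→Backend role (72 pts), Eriksen→Ops role (97 pts), Quispe→Design role (98 pts) — total 92+74+72+97+98 = 433 pts.
Next-best assignment: Varga→Ops role, Ghosh→QA role, Mendoza→Backend role, Eriksen→Data role, Quispe→Design role = 426 pts.
Every other assignment is strictly worse.
Eriksen's own top role is QA role (99 pts), but forcing Eriksen→QA role and reassigning the rest optimally gives only 419 pts — worse by 14.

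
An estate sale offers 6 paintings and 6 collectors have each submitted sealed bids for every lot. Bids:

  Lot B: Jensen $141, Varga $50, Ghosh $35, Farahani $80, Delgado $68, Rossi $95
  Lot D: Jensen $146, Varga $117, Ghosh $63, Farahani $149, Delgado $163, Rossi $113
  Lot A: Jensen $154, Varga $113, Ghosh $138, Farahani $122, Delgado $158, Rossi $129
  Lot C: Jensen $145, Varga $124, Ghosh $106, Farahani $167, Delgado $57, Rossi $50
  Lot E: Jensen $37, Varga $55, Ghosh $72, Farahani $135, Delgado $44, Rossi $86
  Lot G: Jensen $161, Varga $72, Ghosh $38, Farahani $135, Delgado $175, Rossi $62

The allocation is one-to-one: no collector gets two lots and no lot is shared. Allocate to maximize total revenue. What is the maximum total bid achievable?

Max total: $826

Optimal: Jensen→Lot B ($141), Varga→Lot C ($124), Ghosh→Lot A ($138), Farahani→Lot E ($135), Delgado→Lot G ($175), Rossi→Lot D ($113) — total 141+124+138+135+175+113 = $826.
Row-greedy (each collector in turn takes its best remaining lot) gives $726, worse by 100.
Next-best assignment: Jensen→Lot B, Varga→Lot D, Ghosh→Lot A, Farahani→Lot C, Delgado→Lot G, Rossi→Lot E = $824.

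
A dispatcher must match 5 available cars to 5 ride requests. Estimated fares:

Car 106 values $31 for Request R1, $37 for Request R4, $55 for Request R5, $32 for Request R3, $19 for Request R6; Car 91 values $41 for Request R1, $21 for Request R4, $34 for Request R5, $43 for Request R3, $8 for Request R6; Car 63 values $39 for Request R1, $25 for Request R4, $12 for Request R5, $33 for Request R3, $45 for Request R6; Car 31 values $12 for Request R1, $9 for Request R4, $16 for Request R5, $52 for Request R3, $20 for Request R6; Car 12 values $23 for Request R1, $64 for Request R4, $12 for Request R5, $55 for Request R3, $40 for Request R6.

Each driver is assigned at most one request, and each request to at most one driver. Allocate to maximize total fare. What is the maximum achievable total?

Maximum total: $257

This is the linear assignment problem.
Optimal: Car 106→Request R5 ($55), Car 91→Request R1 ($41), Car 63→Request R6 ($45), Car 31→Request R3 ($52), Car 12→Request R4 ($64) — total 55+41+45+52+64 = $257.
Row-greedy (each driver in turn takes its best remaining request) gives $219, worse by 38.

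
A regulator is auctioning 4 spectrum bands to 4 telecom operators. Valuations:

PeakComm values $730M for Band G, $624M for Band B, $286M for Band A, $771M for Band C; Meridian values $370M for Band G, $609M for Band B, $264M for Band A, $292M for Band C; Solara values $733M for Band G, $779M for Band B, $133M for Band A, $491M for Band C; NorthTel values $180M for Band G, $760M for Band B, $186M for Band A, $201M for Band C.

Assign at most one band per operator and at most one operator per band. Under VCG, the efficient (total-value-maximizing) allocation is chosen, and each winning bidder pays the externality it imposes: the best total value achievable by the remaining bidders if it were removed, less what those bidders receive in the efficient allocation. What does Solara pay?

Solara pays $106M.

Efficient allocation: PeakComm→Band C ($771M), Meridian→Band A ($264M), Solara→Band G ($733M), NorthTel→Band B ($760M); total welfare W = $2528M.
Solara receives Band G at value $733M, so the others get W − 733 = $1795M.
Without Solara: best allocation of the remaining 3 bidders over all 4 bands is PeakComm→Band C ($771M), Meridian→Band G ($370M), NorthTel→Band B ($760M), total $1901M.
VCG payment = (others' best without Solara) − (others' welfare with Solara) = 1901 − 1795 = $106M.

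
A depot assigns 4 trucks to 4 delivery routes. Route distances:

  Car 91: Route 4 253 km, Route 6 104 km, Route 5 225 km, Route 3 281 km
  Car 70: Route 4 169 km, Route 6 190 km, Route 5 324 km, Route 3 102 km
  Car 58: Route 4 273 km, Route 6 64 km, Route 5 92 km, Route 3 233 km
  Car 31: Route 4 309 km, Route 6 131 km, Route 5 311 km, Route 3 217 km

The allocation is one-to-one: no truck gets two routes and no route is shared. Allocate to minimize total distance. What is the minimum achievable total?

Optimal: Car 91→Route 4 (253 km), Car 70→Route 3 (102 km), Car 58→Route 5 (92 km), Car 31→Route 6 (131 km) — total 253+102+92+131 = 578 km.
Row-greedy (each truck in turn takes its cheapest remaining route) gives 607 km, worse by 29.

Minimum total: 578 km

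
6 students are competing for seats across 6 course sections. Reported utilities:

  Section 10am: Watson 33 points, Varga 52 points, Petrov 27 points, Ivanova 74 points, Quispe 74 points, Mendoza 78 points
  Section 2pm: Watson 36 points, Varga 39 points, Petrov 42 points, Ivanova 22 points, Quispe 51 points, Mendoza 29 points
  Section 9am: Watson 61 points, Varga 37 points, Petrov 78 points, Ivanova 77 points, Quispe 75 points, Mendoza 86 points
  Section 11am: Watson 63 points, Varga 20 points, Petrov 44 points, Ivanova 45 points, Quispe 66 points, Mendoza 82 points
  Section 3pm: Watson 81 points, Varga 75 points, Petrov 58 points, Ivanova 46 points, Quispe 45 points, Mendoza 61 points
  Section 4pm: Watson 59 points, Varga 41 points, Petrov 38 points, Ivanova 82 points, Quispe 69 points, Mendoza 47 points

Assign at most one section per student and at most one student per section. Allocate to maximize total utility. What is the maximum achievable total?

Optimal: Watson→Section 3pm (81 points), Varga→Section 2pm (39 points), Petrov→Section 9am (78 points), Ivanova→Section 4pm (82 points), Quispe→Section 10am (74 points), Mendoza→Section 11am (82 points) — total 81+39+78+82+74+82 = 436 points.
Column-greedy (each section in turn goes to its best remaining student) gives 427 points, worse by 9.

Maximum total: 436 points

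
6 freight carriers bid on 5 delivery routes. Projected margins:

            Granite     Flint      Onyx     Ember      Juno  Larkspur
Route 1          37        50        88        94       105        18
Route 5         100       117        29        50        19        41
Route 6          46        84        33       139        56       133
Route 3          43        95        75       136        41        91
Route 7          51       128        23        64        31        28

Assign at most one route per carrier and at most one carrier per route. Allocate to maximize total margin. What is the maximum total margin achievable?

This is a one-to-one assignment (maximum-weight bipartite matching).
Optimal: Juno→Route 1 ($105k), Granite→Route 5 ($100k), Larkspur→Route 6 ($133k), Ember→Route 3 ($136k), Flint→Route 7 ($128k) — total 105+100+133+136+128 = $602k.
Max-entry greedy (repeatedly take the single best remaining cell) gives $563k, worse by 39.
Next-best assignment: Onyx→Route 1, Granite→Route 5, Larkspur→Route 6, Ember→Route 3, Flint→Route 7 = $585k.
No other one-to-one assignment exceeds $602k.

Max total: $602k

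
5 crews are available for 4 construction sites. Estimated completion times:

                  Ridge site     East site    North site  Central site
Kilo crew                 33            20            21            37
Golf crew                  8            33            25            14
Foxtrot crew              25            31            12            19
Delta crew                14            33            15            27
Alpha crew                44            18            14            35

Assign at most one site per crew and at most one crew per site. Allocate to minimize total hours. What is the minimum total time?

Min total: 58 hours

Optimal: Delta crew→Ridge site (14 hours), Alpha crew→East site (18 hours), Foxtrot crew→North site (12 hours), Golf crew→Central site (14 hours) — total 14+18+12+14 = 58 hours.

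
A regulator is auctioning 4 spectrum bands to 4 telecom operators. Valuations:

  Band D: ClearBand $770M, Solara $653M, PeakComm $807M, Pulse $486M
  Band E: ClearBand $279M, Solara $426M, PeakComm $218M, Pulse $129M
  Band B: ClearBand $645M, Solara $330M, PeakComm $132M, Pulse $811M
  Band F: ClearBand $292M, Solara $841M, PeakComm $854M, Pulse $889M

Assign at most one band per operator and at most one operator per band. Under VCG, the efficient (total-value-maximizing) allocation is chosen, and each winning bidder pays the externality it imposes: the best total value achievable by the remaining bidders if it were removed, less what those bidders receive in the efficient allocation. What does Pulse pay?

Efficient allocation: ClearBand→Band D ($770M), Solara→Band E ($426M), PeakComm→Band F ($854M), Pulse→Band B ($811M); total welfare W = $2861M.
Pulse receives Band B at value $811M, so the others get W − 811 = $2050M.
Without Pulse: best allocation of the remaining 3 bidders over all 4 bands is ClearBand→Band B ($645M), Solara→Band F ($841M), PeakComm→Band D ($807M), total $2293M.
VCG payment = (others' best without Pulse) − (others' welfare with Pulse) = 2293 − 2050 = $243M.

Pulse pays $243M.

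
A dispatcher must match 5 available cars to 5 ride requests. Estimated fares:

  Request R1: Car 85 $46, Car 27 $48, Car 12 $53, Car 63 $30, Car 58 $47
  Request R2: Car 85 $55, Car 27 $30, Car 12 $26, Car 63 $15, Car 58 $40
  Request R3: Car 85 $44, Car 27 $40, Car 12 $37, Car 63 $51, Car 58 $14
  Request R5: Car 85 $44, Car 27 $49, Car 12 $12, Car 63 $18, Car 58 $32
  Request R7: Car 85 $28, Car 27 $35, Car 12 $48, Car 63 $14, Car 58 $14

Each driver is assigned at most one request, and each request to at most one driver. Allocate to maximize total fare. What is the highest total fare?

Optimal: Car 85→Request R2 ($55), Car 27→Request R5 ($49), Car 12→Request R7 ($48), Car 63→Request R3 ($51), Car 58→Request R1 ($47) — total 55+49+48+51+47 = $250.
Max-entry greedy (repeatedly take the single best remaining cell) gives $222, worse by 28.
Swapping Car 63↔Car 27 (Car 63→Request R5 $18, Car 27→Request R3 $40) loses 42.
No other one-to-one assignment exceeds $250.

Max total: $250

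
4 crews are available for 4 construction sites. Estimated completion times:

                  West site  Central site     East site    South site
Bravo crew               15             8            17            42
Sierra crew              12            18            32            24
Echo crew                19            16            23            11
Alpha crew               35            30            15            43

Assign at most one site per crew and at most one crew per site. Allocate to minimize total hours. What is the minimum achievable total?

Optimal: Bravo crew→Central site (8 hours), Sierra crew→West site (12 hours), Echo crew→South site (11 hours), Alpha crew→East site (15 hours) — total 8+12+11+15 = 46 hours.
Next-best assignment: Bravo crew→West site, Sierra crew→Central site, Echo crew→South site, Alpha crew→East site = 59 hours.
Swapping Echo crew↔Alpha crew (Echo crew→East site 23 hours, Alpha crew→South site 43 hours) adds 40.
Every other assignment is strictly worse.

Minimum total: 46 hours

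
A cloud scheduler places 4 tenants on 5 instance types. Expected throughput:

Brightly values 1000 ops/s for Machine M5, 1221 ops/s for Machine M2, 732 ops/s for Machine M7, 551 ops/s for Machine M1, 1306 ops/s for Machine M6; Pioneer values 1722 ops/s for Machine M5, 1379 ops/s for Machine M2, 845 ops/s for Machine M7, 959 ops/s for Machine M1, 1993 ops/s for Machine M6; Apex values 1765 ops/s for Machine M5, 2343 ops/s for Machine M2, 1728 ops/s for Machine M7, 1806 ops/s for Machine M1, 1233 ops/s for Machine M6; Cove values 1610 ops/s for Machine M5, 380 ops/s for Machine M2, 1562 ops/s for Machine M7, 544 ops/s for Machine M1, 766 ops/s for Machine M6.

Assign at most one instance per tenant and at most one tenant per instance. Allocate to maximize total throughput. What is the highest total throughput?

This is the linear assignment problem.
Optimal: Brightly→Machine M6 (1306 ops/s), Pioneer→Machine M5 (1722 ops/s), Apex→Machine M2 (2343 ops/s), Cove→Machine M7 (1562 ops/s) — total 1306+1722+2343+1562 = 6933 ops/s.
Next-best assignment: Brightly→Machine M5, Pioneer→Machine M6, Apex→Machine M2, Cove→Machine M7 = 6898 ops/s.
Swapping Cove↔Apex (Cove→Machine M2 380 ops/s, Apex→Machine M7 1728 ops/s) loses 1797.

Maximum total: 6933 ops/s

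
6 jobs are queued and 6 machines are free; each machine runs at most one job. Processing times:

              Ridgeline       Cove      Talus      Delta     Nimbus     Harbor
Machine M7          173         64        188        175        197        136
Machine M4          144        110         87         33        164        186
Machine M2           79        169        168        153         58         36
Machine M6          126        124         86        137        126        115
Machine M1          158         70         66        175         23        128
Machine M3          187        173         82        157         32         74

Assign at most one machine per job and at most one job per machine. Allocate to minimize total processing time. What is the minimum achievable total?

Min total: 357 min

Optimal: Ridgeline→Machine M6 (126 min), Cove→Machine M7 (64 min), Talus→Machine M1 (66 min), Delta→Machine M4 (33 min), Nimbus→Machine M3 (32 min), Harbor→Machine M2 (36 min) — total 126+64+66+33+32+36 = 357 min.
Column-greedy (each machine in turn goes to its cheapest remaining job) gives 429 min, worse by 72.
Next-best assignment: Ridgeline→Machine M2, Cove→Machine M7, Talus→Machine M6, Delta→Machine M4, Nimbus→Machine M1, Harbor→Machine M3 = 359 min.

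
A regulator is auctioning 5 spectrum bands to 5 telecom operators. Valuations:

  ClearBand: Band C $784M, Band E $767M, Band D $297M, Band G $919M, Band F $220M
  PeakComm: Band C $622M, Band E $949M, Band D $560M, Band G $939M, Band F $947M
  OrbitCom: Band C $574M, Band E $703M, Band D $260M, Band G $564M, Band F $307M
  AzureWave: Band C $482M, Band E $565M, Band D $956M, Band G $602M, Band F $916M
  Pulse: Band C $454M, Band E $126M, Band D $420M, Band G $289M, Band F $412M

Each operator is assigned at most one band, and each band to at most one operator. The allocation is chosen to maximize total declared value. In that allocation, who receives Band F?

This is a one-to-one assignment (maximum-weight bipartite matching).
Optimal: ClearBand→Band G ($919M), PeakComm→Band F ($947M), OrbitCom→Band E ($703M), AzureWave→Band D ($956M), Pulse→Band C ($454M) — total 919+947+703+956+454 = $3979M.
Next-best assignment: ClearBand→Band G, PeakComm→Band E, OrbitCom→Band C, AzureWave→Band D, Pulse→Band F = $3810M.
PeakComm's own top band is Band E ($949M), but forcing PeakComm→Band E and reassigning the rest optimally gives only $3810M — worse by 169.

PeakComm receives Band F.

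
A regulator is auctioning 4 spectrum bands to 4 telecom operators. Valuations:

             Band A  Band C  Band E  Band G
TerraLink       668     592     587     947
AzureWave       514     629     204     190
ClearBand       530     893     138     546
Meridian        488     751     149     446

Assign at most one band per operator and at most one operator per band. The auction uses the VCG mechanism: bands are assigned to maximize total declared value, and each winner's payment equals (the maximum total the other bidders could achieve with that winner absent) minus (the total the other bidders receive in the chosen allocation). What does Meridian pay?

Meridian pays $310M.

Efficient allocation: TerraLink→Band G ($947M), AzureWave→Band E ($204M), ClearBand→Band C ($893M), Meridian→Band A ($488M); total welfare W = $2532M.
Meridian receives Band A at value $488M, so the others get W − 488 = $2044M.
Without Meridian: best allocation of the remaining 3 bidders over all 4 bands is TerraLink→Band G ($947M), AzureWave→Band A ($514M), ClearBand→Band C ($893M), total $2354M.
VCG payment = (others' best without Meridian) − (others' welfare with Meridian) = 2354 − 2044 = $310M.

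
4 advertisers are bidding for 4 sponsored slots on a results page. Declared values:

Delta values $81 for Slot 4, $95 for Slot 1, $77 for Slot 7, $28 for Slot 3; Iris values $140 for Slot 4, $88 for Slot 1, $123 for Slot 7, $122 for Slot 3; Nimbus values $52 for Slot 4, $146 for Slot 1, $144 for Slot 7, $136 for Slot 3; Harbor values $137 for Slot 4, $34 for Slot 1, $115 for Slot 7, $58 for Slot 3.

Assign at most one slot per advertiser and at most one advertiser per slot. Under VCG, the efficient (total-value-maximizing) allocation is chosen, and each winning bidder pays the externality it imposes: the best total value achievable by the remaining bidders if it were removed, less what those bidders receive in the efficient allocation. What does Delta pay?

Delta pays $3.

Efficient allocation: Delta→Slot 1 ($95), Iris→Slot 3 ($122), Nimbus→Slot 7 ($144), Harbor→Slot 4 ($137); total welfare W = $498.
Delta receives Slot 1 at value $95, so the others get W − 95 = $403.
Without Delta: best allocation of the remaining 3 bidders over all 4 slots is Iris→Slot 7 ($123), Nimbus→Slot 1 ($146), Harbor→Slot 4 ($137), total $406.
VCG payment = (others' best without Delta) − (others' welfare with Delta) = 406 − 403 = $3.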